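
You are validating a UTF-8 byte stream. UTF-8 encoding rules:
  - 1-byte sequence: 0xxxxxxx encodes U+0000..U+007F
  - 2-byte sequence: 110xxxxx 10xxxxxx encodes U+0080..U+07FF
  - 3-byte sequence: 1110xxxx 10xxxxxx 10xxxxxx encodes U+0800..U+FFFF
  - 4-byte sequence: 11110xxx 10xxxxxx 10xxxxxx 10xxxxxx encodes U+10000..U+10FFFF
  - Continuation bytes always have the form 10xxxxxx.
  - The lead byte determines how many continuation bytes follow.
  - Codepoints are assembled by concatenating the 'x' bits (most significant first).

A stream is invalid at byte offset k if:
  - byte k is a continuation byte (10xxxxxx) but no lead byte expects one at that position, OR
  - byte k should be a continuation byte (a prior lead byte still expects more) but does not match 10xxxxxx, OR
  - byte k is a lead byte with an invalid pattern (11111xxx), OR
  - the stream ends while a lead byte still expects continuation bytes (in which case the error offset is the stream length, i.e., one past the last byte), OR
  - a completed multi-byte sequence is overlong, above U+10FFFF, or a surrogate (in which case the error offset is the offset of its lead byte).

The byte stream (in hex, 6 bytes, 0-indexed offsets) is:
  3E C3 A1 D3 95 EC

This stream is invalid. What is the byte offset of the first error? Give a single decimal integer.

Answer: 6

Derivation:
Byte[0]=3E: 1-byte ASCII. cp=U+003E
Byte[1]=C3: 2-byte lead, need 1 cont bytes. acc=0x3
Byte[2]=A1: continuation. acc=(acc<<6)|0x21=0xE1
Completed: cp=U+00E1 (starts at byte 1)
Byte[3]=D3: 2-byte lead, need 1 cont bytes. acc=0x13
Byte[4]=95: continuation. acc=(acc<<6)|0x15=0x4D5
Completed: cp=U+04D5 (starts at byte 3)
Byte[5]=EC: 3-byte lead, need 2 cont bytes. acc=0xC
Byte[6]: stream ended, expected continuation. INVALID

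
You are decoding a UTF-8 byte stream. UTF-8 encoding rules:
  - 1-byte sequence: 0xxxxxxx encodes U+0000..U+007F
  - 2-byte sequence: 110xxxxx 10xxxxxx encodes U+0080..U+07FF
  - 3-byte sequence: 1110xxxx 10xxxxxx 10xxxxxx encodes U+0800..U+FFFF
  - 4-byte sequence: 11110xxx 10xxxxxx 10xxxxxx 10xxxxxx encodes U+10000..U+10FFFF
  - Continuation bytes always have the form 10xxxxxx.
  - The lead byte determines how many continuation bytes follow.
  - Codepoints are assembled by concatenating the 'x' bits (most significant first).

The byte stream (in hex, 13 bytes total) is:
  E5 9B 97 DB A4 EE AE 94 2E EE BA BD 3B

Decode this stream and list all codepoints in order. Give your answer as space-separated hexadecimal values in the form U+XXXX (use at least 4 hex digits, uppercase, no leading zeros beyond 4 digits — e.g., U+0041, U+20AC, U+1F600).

Byte[0]=E5: 3-byte lead, need 2 cont bytes. acc=0x5
Byte[1]=9B: continuation. acc=(acc<<6)|0x1B=0x15B
Byte[2]=97: continuation. acc=(acc<<6)|0x17=0x56D7
Completed: cp=U+56D7 (starts at byte 0)
Byte[3]=DB: 2-byte lead, need 1 cont bytes. acc=0x1B
Byte[4]=A4: continuation. acc=(acc<<6)|0x24=0x6E4
Completed: cp=U+06E4 (starts at byte 3)
Byte[5]=EE: 3-byte lead, need 2 cont bytes. acc=0xE
Byte[6]=AE: continuation. acc=(acc<<6)|0x2E=0x3AE
Byte[7]=94: continuation. acc=(acc<<6)|0x14=0xEB94
Completed: cp=U+EB94 (starts at byte 5)
Byte[8]=2E: 1-byte ASCII. cp=U+002E
Byte[9]=EE: 3-byte lead, need 2 cont bytes. acc=0xE
Byte[10]=BA: continuation. acc=(acc<<6)|0x3A=0x3BA
Byte[11]=BD: continuation. acc=(acc<<6)|0x3D=0xEEBD
Completed: cp=U+EEBD (starts at byte 9)
Byte[12]=3B: 1-byte ASCII. cp=U+003B

Answer: U+56D7 U+06E4 U+EB94 U+002E U+EEBD U+003B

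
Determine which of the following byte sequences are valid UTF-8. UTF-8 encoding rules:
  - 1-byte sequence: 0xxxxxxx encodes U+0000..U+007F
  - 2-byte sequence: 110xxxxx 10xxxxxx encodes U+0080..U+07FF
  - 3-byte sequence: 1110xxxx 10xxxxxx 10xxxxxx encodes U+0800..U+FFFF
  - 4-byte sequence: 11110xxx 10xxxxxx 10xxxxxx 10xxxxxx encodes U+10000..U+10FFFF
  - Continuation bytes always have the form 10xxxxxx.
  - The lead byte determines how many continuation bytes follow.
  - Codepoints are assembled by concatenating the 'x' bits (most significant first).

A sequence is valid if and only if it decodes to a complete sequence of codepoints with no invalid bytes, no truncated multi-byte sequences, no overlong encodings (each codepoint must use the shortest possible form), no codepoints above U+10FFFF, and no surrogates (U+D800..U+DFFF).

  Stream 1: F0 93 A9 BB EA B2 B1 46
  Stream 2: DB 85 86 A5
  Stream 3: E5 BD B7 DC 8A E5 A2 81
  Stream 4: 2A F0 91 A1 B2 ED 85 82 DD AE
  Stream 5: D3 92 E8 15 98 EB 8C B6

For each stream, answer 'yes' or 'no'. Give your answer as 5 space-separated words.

Answer: yes no yes yes no

Derivation:
Stream 1: decodes cleanly. VALID
Stream 2: error at byte offset 2. INVALID
Stream 3: decodes cleanly. VALID
Stream 4: decodes cleanly. VALID
Stream 5: error at byte offset 3. INVALID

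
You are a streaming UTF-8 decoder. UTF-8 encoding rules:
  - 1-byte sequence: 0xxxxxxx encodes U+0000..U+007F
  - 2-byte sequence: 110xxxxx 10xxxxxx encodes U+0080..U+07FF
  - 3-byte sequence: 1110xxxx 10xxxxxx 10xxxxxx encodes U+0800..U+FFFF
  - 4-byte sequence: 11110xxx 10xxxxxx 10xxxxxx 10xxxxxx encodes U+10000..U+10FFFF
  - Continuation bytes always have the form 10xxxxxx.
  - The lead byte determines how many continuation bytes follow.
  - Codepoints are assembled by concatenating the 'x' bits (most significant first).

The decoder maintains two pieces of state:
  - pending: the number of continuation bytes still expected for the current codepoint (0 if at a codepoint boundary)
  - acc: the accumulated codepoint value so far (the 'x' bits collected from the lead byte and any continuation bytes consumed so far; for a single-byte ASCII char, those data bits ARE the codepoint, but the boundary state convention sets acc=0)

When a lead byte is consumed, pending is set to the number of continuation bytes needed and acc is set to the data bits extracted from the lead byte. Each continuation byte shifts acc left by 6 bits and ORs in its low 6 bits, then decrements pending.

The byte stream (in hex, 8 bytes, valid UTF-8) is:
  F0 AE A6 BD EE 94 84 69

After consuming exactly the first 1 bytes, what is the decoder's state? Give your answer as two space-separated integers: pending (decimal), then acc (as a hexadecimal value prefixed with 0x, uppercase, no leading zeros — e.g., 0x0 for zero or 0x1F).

Answer: 3 0x0

Derivation:
Byte[0]=F0: 4-byte lead. pending=3, acc=0x0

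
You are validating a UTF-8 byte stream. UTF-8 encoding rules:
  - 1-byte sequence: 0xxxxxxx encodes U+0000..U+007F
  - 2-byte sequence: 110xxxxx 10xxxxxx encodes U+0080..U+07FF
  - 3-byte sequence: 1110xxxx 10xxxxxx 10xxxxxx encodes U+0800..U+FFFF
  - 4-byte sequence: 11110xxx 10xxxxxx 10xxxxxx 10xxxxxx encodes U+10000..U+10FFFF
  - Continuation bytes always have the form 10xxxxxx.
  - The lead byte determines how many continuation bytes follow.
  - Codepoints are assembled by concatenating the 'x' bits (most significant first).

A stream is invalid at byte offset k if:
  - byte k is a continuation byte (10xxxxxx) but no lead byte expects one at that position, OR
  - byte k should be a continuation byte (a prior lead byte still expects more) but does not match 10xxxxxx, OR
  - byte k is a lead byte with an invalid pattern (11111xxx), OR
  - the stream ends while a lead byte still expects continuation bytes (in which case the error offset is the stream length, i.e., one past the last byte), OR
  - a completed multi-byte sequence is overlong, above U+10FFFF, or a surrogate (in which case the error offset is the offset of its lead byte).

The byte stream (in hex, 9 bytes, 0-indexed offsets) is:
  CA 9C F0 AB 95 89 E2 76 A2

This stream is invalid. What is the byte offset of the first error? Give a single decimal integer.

Answer: 7

Derivation:
Byte[0]=CA: 2-byte lead, need 1 cont bytes. acc=0xA
Byte[1]=9C: continuation. acc=(acc<<6)|0x1C=0x29C
Completed: cp=U+029C (starts at byte 0)
Byte[2]=F0: 4-byte lead, need 3 cont bytes. acc=0x0
Byte[3]=AB: continuation. acc=(acc<<6)|0x2B=0x2B
Byte[4]=95: continuation. acc=(acc<<6)|0x15=0xAD5
Byte[5]=89: continuation. acc=(acc<<6)|0x09=0x2B549
Completed: cp=U+2B549 (starts at byte 2)
Byte[6]=E2: 3-byte lead, need 2 cont bytes. acc=0x2
Byte[7]=76: expected 10xxxxxx continuation. INVALID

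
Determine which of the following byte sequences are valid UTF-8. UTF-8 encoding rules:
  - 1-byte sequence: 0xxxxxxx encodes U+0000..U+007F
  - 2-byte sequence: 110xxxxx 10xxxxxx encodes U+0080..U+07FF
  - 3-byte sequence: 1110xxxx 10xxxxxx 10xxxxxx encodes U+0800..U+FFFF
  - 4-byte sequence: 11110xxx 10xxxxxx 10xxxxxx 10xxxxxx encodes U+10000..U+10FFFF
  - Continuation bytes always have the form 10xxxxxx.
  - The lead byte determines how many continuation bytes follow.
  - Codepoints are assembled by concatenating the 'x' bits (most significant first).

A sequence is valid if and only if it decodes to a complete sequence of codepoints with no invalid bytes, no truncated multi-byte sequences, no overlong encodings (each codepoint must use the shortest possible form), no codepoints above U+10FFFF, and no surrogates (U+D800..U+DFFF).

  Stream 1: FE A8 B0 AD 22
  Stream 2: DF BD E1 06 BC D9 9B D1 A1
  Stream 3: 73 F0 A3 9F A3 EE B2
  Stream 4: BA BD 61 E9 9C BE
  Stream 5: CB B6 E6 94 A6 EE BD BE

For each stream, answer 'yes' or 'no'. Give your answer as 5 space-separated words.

Stream 1: error at byte offset 0. INVALID
Stream 2: error at byte offset 3. INVALID
Stream 3: error at byte offset 7. INVALID
Stream 4: error at byte offset 0. INVALID
Stream 5: decodes cleanly. VALID

Answer: no no no no yes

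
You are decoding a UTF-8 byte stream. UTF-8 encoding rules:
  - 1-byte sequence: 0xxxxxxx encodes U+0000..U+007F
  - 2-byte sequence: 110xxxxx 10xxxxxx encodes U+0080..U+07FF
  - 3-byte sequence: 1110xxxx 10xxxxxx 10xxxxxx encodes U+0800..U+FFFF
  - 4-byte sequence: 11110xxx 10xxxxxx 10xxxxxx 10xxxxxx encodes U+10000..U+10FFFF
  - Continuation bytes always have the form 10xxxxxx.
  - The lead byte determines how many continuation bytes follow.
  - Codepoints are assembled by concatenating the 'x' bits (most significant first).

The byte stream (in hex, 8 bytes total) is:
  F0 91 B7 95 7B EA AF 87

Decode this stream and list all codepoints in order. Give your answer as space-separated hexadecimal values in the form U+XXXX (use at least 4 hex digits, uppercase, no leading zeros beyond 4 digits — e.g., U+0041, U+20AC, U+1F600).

Byte[0]=F0: 4-byte lead, need 3 cont bytes. acc=0x0
Byte[1]=91: continuation. acc=(acc<<6)|0x11=0x11
Byte[2]=B7: continuation. acc=(acc<<6)|0x37=0x477
Byte[3]=95: continuation. acc=(acc<<6)|0x15=0x11DD5
Completed: cp=U+11DD5 (starts at byte 0)
Byte[4]=7B: 1-byte ASCII. cp=U+007B
Byte[5]=EA: 3-byte lead, need 2 cont bytes. acc=0xA
Byte[6]=AF: continuation. acc=(acc<<6)|0x2F=0x2AF
Byte[7]=87: continuation. acc=(acc<<6)|0x07=0xABC7
Completed: cp=U+ABC7 (starts at byte 5)

Answer: U+11DD5 U+007B U+ABC7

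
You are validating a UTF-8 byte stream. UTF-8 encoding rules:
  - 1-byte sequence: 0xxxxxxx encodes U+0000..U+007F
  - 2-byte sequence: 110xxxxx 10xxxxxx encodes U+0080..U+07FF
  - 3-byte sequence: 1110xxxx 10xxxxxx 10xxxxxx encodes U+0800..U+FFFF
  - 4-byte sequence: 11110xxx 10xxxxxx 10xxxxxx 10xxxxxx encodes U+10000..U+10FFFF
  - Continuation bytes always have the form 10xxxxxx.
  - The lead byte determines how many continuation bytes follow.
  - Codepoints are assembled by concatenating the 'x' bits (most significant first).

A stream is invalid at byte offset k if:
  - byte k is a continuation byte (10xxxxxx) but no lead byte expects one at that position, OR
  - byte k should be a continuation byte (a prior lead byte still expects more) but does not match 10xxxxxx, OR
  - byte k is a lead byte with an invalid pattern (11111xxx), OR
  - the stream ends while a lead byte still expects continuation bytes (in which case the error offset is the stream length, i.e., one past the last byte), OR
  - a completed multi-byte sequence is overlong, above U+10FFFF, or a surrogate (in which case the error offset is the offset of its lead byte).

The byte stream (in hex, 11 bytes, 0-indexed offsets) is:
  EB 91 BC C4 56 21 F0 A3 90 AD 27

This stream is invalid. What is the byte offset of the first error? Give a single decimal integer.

Byte[0]=EB: 3-byte lead, need 2 cont bytes. acc=0xB
Byte[1]=91: continuation. acc=(acc<<6)|0x11=0x2D1
Byte[2]=BC: continuation. acc=(acc<<6)|0x3C=0xB47C
Completed: cp=U+B47C (starts at byte 0)
Byte[3]=C4: 2-byte lead, need 1 cont bytes. acc=0x4
Byte[4]=56: expected 10xxxxxx continuation. INVALID

Answer: 4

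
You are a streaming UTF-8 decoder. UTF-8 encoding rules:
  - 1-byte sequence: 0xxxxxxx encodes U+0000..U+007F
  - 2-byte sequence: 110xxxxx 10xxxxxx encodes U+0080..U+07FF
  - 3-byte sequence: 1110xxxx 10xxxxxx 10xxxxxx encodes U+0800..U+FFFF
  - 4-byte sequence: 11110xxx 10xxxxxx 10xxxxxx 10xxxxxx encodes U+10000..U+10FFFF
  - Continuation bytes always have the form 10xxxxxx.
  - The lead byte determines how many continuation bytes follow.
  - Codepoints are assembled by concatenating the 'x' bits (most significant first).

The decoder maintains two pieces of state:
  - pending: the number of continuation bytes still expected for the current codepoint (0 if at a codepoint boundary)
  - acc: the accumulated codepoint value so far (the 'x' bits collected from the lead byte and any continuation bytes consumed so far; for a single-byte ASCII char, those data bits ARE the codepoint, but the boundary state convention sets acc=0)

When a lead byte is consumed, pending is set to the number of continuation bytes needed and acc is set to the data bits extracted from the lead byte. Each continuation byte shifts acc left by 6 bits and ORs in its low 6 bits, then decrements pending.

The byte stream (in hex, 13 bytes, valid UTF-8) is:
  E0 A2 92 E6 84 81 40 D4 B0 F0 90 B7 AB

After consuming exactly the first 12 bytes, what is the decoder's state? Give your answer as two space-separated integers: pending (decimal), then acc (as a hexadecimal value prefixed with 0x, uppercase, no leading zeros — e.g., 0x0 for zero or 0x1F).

Answer: 1 0x437

Derivation:
Byte[0]=E0: 3-byte lead. pending=2, acc=0x0
Byte[1]=A2: continuation. acc=(acc<<6)|0x22=0x22, pending=1
Byte[2]=92: continuation. acc=(acc<<6)|0x12=0x892, pending=0
Byte[3]=E6: 3-byte lead. pending=2, acc=0x6
Byte[4]=84: continuation. acc=(acc<<6)|0x04=0x184, pending=1
Byte[5]=81: continuation. acc=(acc<<6)|0x01=0x6101, pending=0
Byte[6]=40: 1-byte. pending=0, acc=0x0
Byte[7]=D4: 2-byte lead. pending=1, acc=0x14
Byte[8]=B0: continuation. acc=(acc<<6)|0x30=0x530, pending=0
Byte[9]=F0: 4-byte lead. pending=3, acc=0x0
Byte[10]=90: continuation. acc=(acc<<6)|0x10=0x10, pending=2
Byte[11]=B7: continuation. acc=(acc<<6)|0x37=0x437, pending=1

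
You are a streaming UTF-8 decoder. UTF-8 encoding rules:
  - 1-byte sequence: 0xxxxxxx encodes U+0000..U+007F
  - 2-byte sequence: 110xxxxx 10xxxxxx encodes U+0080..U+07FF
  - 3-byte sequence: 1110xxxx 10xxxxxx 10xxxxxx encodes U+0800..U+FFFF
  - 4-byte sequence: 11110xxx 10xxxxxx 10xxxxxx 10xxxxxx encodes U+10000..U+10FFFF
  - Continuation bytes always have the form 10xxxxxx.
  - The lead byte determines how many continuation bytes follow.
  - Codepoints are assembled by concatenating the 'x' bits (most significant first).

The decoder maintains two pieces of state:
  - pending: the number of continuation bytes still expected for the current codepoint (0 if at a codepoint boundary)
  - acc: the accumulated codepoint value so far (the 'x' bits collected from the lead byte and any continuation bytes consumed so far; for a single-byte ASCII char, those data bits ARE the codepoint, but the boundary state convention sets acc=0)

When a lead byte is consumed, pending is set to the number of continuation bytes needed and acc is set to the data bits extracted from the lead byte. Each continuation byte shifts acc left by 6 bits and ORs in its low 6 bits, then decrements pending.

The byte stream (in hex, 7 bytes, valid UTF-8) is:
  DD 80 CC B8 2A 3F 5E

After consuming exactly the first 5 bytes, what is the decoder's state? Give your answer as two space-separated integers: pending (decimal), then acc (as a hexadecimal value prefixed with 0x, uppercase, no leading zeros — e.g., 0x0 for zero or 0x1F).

Byte[0]=DD: 2-byte lead. pending=1, acc=0x1D
Byte[1]=80: continuation. acc=(acc<<6)|0x00=0x740, pending=0
Byte[2]=CC: 2-byte lead. pending=1, acc=0xC
Byte[3]=B8: continuation. acc=(acc<<6)|0x38=0x338, pending=0
Byte[4]=2A: 1-byte. pending=0, acc=0x0

Answer: 0 0x0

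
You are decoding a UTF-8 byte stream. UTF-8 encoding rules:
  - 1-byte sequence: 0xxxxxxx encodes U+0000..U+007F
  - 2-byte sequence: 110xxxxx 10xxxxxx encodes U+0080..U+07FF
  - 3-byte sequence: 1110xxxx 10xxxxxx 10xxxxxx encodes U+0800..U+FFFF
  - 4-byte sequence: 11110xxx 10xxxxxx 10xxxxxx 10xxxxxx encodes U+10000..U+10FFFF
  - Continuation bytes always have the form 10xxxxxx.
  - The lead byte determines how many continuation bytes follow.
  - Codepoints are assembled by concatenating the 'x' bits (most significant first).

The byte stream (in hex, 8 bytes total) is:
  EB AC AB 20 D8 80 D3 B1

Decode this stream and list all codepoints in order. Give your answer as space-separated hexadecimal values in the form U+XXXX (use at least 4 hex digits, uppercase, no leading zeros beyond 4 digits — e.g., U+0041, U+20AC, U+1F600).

Answer: U+BB2B U+0020 U+0600 U+04F1

Derivation:
Byte[0]=EB: 3-byte lead, need 2 cont bytes. acc=0xB
Byte[1]=AC: continuation. acc=(acc<<6)|0x2C=0x2EC
Byte[2]=AB: continuation. acc=(acc<<6)|0x2B=0xBB2B
Completed: cp=U+BB2B (starts at byte 0)
Byte[3]=20: 1-byte ASCII. cp=U+0020
Byte[4]=D8: 2-byte lead, need 1 cont bytes. acc=0x18
Byte[5]=80: continuation. acc=(acc<<6)|0x00=0x600
Completed: cp=U+0600 (starts at byte 4)
Byte[6]=D3: 2-byte lead, need 1 cont bytes. acc=0x13
Byte[7]=B1: continuation. acc=(acc<<6)|0x31=0x4F1
Completed: cp=U+04F1 (starts at byte 6)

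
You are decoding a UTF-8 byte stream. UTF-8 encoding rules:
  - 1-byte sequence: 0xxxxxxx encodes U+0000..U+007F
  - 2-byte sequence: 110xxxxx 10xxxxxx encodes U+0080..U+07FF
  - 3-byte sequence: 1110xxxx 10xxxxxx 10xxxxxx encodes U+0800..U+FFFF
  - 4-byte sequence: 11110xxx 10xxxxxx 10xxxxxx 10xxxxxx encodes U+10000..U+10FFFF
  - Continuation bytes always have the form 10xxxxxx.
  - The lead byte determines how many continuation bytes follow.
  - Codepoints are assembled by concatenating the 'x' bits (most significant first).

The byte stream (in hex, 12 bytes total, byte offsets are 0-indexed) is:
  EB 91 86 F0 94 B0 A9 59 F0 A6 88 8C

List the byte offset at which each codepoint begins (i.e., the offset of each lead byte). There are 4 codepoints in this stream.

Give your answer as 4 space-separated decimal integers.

Answer: 0 3 7 8

Derivation:
Byte[0]=EB: 3-byte lead, need 2 cont bytes. acc=0xB
Byte[1]=91: continuation. acc=(acc<<6)|0x11=0x2D1
Byte[2]=86: continuation. acc=(acc<<6)|0x06=0xB446
Completed: cp=U+B446 (starts at byte 0)
Byte[3]=F0: 4-byte lead, need 3 cont bytes. acc=0x0
Byte[4]=94: continuation. acc=(acc<<6)|0x14=0x14
Byte[5]=B0: continuation. acc=(acc<<6)|0x30=0x530
Byte[6]=A9: continuation. acc=(acc<<6)|0x29=0x14C29
Completed: cp=U+14C29 (starts at byte 3)
Byte[7]=59: 1-byte ASCII. cp=U+0059
Byte[8]=F0: 4-byte lead, need 3 cont bytes. acc=0x0
Byte[9]=A6: continuation. acc=(acc<<6)|0x26=0x26
Byte[10]=88: continuation. acc=(acc<<6)|0x08=0x988
Byte[11]=8C: continuation. acc=(acc<<6)|0x0C=0x2620C
Completed: cp=U+2620C (starts at byte 8)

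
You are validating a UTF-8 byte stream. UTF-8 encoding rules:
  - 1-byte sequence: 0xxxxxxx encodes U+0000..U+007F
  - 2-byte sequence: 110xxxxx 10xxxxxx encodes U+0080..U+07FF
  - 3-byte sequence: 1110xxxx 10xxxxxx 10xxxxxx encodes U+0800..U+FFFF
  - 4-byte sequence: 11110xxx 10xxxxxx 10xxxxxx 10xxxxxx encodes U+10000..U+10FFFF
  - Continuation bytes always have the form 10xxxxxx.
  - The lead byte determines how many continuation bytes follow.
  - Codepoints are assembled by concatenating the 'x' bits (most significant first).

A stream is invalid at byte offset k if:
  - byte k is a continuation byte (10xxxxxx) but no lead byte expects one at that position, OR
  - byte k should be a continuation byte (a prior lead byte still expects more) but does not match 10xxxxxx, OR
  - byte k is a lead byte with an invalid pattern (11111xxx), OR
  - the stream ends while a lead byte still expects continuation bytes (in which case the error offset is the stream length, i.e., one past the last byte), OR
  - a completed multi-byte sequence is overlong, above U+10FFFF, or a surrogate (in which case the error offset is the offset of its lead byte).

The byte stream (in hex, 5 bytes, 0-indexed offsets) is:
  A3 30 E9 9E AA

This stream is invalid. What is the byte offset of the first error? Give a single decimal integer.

Byte[0]=A3: INVALID lead byte (not 0xxx/110x/1110/11110)

Answer: 0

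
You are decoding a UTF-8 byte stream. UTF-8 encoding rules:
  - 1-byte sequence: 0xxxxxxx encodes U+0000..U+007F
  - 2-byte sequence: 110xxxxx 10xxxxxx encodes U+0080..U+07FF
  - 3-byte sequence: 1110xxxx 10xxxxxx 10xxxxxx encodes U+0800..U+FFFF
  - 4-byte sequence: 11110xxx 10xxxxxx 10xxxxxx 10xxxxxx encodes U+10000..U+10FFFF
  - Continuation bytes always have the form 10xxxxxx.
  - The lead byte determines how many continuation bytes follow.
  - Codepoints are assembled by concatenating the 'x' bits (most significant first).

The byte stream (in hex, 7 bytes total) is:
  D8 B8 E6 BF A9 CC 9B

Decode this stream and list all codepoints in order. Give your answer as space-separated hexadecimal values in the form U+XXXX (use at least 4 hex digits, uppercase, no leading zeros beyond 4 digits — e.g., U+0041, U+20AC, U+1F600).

Byte[0]=D8: 2-byte lead, need 1 cont bytes. acc=0x18
Byte[1]=B8: continuation. acc=(acc<<6)|0x38=0x638
Completed: cp=U+0638 (starts at byte 0)
Byte[2]=E6: 3-byte lead, need 2 cont bytes. acc=0x6
Byte[3]=BF: continuation. acc=(acc<<6)|0x3F=0x1BF
Byte[4]=A9: continuation. acc=(acc<<6)|0x29=0x6FE9
Completed: cp=U+6FE9 (starts at byte 2)
Byte[5]=CC: 2-byte lead, need 1 cont bytes. acc=0xC
Byte[6]=9B: continuation. acc=(acc<<6)|0x1B=0x31B
Completed: cp=U+031B (starts at byte 5)

Answer: U+0638 U+6FE9 U+031B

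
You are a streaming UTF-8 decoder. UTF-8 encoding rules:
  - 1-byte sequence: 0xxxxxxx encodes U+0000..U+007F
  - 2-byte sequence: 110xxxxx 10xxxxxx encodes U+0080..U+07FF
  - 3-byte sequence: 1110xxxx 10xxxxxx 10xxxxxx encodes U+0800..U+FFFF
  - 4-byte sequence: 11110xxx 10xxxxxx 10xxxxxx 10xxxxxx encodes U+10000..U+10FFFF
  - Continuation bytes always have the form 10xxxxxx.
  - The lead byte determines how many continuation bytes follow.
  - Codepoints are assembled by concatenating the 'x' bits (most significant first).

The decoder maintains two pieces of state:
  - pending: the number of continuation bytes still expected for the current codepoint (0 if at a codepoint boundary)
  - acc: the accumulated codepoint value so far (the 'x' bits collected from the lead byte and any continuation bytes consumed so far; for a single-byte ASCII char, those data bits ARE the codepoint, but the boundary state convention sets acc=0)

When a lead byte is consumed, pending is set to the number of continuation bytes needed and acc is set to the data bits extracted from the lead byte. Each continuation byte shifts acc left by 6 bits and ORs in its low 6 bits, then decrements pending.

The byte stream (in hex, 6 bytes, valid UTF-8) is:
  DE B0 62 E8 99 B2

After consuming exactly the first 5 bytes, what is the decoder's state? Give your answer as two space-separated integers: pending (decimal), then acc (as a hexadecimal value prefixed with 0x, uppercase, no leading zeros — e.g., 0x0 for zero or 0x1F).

Byte[0]=DE: 2-byte lead. pending=1, acc=0x1E
Byte[1]=B0: continuation. acc=(acc<<6)|0x30=0x7B0, pending=0
Byte[2]=62: 1-byte. pending=0, acc=0x0
Byte[3]=E8: 3-byte lead. pending=2, acc=0x8
Byte[4]=99: continuation. acc=(acc<<6)|0x19=0x219, pending=1

Answer: 1 0x219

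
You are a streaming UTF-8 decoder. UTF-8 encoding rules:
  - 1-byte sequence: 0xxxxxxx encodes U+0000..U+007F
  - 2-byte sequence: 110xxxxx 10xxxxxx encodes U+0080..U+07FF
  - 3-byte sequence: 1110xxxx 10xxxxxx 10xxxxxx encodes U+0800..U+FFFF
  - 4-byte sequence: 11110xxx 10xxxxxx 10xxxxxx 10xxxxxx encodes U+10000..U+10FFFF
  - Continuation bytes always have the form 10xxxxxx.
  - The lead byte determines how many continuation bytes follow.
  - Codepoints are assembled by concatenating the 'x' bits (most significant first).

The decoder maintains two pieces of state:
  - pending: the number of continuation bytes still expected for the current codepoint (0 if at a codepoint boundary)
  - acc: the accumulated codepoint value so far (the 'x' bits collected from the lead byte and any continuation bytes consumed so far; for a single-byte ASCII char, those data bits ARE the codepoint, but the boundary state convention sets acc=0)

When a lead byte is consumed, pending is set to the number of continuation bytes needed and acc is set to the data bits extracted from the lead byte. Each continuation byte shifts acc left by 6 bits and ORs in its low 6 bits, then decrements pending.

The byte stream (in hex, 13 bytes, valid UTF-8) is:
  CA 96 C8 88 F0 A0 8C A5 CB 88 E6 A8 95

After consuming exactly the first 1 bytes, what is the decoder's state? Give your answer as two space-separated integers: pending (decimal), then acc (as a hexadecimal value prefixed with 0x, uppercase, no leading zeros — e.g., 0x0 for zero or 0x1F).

Byte[0]=CA: 2-byte lead. pending=1, acc=0xA

Answer: 1 0xA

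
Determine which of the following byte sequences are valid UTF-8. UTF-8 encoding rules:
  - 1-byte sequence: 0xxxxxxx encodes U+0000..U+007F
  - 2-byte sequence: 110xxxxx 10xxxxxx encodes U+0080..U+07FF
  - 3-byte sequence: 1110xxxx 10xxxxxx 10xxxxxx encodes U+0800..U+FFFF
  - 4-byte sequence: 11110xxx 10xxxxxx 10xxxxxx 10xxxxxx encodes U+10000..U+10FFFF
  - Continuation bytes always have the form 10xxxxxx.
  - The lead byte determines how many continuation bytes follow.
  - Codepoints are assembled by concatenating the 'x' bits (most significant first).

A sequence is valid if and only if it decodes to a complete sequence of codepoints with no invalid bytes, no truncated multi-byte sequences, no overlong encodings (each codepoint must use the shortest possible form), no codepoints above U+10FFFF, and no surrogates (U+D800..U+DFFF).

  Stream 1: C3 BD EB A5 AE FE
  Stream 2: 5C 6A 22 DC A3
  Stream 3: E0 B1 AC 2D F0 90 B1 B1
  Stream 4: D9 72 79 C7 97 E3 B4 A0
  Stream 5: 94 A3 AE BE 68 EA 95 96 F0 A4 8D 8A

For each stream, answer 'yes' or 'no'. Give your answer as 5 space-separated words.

Answer: no yes yes no no

Derivation:
Stream 1: error at byte offset 5. INVALID
Stream 2: decodes cleanly. VALID
Stream 3: decodes cleanly. VALID
Stream 4: error at byte offset 1. INVALID
Stream 5: error at byte offset 0. INVALID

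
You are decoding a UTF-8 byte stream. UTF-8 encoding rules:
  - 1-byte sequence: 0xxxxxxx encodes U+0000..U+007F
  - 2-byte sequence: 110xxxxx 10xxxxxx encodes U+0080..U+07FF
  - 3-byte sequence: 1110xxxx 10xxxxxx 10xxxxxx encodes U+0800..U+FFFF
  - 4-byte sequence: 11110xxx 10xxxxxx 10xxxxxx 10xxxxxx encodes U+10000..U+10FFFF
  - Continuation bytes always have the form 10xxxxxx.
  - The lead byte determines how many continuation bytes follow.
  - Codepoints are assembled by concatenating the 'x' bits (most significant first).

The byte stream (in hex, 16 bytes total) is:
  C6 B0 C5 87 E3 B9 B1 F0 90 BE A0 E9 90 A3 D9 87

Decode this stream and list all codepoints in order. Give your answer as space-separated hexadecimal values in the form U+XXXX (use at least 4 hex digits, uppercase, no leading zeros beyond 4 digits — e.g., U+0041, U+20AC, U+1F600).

Byte[0]=C6: 2-byte lead, need 1 cont bytes. acc=0x6
Byte[1]=B0: continuation. acc=(acc<<6)|0x30=0x1B0
Completed: cp=U+01B0 (starts at byte 0)
Byte[2]=C5: 2-byte lead, need 1 cont bytes. acc=0x5
Byte[3]=87: continuation. acc=(acc<<6)|0x07=0x147
Completed: cp=U+0147 (starts at byte 2)
Byte[4]=E3: 3-byte lead, need 2 cont bytes. acc=0x3
Byte[5]=B9: continuation. acc=(acc<<6)|0x39=0xF9
Byte[6]=B1: continuation. acc=(acc<<6)|0x31=0x3E71
Completed: cp=U+3E71 (starts at byte 4)
Byte[7]=F0: 4-byte lead, need 3 cont bytes. acc=0x0
Byte[8]=90: continuation. acc=(acc<<6)|0x10=0x10
Byte[9]=BE: continuation. acc=(acc<<6)|0x3E=0x43E
Byte[10]=A0: continuation. acc=(acc<<6)|0x20=0x10FA0
Completed: cp=U+10FA0 (starts at byte 7)
Byte[11]=E9: 3-byte lead, need 2 cont bytes. acc=0x9
Byte[12]=90: continuation. acc=(acc<<6)|0x10=0x250
Byte[13]=A3: continuation. acc=(acc<<6)|0x23=0x9423
Completed: cp=U+9423 (starts at byte 11)
Byte[14]=D9: 2-byte lead, need 1 cont bytes. acc=0x19
Byte[15]=87: continuation. acc=(acc<<6)|0x07=0x647
Completed: cp=U+0647 (starts at byte 14)

Answer: U+01B0 U+0147 U+3E71 U+10FA0 U+9423 U+0647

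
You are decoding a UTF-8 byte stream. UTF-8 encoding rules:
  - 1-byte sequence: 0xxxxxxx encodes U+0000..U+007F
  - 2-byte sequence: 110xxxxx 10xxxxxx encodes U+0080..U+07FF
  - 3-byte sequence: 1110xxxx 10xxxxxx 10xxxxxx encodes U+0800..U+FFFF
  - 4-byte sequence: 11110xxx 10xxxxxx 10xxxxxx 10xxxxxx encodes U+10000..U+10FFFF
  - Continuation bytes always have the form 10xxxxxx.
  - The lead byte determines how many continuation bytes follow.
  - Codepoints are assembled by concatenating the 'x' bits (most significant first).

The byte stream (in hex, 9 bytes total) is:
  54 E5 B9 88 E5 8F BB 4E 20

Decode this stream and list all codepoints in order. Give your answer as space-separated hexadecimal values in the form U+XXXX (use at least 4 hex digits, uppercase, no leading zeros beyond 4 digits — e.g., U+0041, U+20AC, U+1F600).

Answer: U+0054 U+5E48 U+53FB U+004E U+0020

Derivation:
Byte[0]=54: 1-byte ASCII. cp=U+0054
Byte[1]=E5: 3-byte lead, need 2 cont bytes. acc=0x5
Byte[2]=B9: continuation. acc=(acc<<6)|0x39=0x179
Byte[3]=88: continuation. acc=(acc<<6)|0x08=0x5E48
Completed: cp=U+5E48 (starts at byte 1)
Byte[4]=E5: 3-byte lead, need 2 cont bytes. acc=0x5
Byte[5]=8F: continuation. acc=(acc<<6)|0x0F=0x14F
Byte[6]=BB: continuation. acc=(acc<<6)|0x3B=0x53FB
Completed: cp=U+53FB (starts at byte 4)
Byte[7]=4E: 1-byte ASCII. cp=U+004E
Byte[8]=20: 1-byte ASCII. cp=U+0020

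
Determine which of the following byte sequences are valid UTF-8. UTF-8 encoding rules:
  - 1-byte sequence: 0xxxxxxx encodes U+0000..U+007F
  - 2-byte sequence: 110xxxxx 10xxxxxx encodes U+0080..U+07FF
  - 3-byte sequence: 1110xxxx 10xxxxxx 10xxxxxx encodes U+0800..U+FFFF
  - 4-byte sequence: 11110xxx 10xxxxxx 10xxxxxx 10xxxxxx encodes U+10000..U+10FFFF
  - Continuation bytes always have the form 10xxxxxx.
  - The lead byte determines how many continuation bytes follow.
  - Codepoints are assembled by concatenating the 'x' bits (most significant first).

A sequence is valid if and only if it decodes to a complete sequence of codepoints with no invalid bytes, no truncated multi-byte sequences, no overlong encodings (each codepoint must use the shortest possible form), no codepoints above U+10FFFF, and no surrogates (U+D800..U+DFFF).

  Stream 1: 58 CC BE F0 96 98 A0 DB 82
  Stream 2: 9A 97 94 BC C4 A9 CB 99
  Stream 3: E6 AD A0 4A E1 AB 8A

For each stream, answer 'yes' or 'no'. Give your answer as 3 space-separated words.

Answer: yes no yes

Derivation:
Stream 1: decodes cleanly. VALID
Stream 2: error at byte offset 0. INVALID
Stream 3: decodes cleanly. VALID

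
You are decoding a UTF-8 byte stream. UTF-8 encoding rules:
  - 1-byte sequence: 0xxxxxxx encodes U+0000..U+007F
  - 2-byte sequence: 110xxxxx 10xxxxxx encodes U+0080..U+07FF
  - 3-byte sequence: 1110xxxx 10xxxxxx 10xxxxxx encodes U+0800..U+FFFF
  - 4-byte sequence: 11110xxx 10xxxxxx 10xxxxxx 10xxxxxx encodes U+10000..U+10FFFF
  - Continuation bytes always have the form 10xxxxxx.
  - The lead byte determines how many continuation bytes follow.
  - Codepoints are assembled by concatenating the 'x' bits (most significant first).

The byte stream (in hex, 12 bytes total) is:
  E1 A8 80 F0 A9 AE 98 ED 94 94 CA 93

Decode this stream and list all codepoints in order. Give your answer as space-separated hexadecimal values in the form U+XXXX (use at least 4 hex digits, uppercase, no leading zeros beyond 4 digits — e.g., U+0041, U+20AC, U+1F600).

Byte[0]=E1: 3-byte lead, need 2 cont bytes. acc=0x1
Byte[1]=A8: continuation. acc=(acc<<6)|0x28=0x68
Byte[2]=80: continuation. acc=(acc<<6)|0x00=0x1A00
Completed: cp=U+1A00 (starts at byte 0)
Byte[3]=F0: 4-byte lead, need 3 cont bytes. acc=0x0
Byte[4]=A9: continuation. acc=(acc<<6)|0x29=0x29
Byte[5]=AE: continuation. acc=(acc<<6)|0x2E=0xA6E
Byte[6]=98: continuation. acc=(acc<<6)|0x18=0x29B98
Completed: cp=U+29B98 (starts at byte 3)
Byte[7]=ED: 3-byte lead, need 2 cont bytes. acc=0xD
Byte[8]=94: continuation. acc=(acc<<6)|0x14=0x354
Byte[9]=94: continuation. acc=(acc<<6)|0x14=0xD514
Completed: cp=U+D514 (starts at byte 7)
Byte[10]=CA: 2-byte lead, need 1 cont bytes. acc=0xA
Byte[11]=93: continuation. acc=(acc<<6)|0x13=0x293
Completed: cp=U+0293 (starts at byte 10)

Answer: U+1A00 U+29B98 U+D514 U+0293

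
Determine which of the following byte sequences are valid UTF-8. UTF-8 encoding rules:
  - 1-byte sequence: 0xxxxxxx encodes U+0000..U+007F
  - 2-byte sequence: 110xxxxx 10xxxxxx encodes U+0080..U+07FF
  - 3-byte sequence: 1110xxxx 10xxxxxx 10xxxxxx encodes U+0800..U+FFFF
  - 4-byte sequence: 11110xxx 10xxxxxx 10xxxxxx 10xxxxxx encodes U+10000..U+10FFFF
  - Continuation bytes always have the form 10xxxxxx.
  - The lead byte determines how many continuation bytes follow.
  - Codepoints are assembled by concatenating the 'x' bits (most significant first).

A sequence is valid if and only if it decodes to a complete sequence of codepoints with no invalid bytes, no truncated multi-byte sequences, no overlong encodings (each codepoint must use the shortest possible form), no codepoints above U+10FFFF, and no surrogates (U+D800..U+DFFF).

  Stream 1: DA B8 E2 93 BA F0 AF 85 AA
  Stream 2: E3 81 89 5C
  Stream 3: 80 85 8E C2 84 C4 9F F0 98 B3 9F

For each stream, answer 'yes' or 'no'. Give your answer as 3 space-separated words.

Answer: yes yes no

Derivation:
Stream 1: decodes cleanly. VALID
Stream 2: decodes cleanly. VALID
Stream 3: error at byte offset 0. INVALID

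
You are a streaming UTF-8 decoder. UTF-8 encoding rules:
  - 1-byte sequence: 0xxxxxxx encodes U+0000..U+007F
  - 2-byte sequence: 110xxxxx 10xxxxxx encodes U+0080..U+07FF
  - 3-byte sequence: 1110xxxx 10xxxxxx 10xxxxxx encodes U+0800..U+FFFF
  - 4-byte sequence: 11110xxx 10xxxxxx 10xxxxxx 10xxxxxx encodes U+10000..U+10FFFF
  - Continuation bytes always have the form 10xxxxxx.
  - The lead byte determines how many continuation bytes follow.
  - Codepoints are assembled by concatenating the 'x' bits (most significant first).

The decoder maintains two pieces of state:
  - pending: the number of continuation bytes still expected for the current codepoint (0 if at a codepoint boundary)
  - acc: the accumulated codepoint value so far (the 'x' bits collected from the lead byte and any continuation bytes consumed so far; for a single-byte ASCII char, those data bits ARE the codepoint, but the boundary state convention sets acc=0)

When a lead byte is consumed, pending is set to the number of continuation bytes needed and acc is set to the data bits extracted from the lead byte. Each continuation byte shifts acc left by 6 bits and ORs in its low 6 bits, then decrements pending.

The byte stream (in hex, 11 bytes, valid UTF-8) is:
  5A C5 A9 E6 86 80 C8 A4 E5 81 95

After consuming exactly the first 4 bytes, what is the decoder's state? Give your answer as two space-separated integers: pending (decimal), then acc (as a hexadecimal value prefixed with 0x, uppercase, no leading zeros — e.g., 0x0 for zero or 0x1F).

Byte[0]=5A: 1-byte. pending=0, acc=0x0
Byte[1]=C5: 2-byte lead. pending=1, acc=0x5
Byte[2]=A9: continuation. acc=(acc<<6)|0x29=0x169, pending=0
Byte[3]=E6: 3-byte lead. pending=2, acc=0x6

Answer: 2 0x6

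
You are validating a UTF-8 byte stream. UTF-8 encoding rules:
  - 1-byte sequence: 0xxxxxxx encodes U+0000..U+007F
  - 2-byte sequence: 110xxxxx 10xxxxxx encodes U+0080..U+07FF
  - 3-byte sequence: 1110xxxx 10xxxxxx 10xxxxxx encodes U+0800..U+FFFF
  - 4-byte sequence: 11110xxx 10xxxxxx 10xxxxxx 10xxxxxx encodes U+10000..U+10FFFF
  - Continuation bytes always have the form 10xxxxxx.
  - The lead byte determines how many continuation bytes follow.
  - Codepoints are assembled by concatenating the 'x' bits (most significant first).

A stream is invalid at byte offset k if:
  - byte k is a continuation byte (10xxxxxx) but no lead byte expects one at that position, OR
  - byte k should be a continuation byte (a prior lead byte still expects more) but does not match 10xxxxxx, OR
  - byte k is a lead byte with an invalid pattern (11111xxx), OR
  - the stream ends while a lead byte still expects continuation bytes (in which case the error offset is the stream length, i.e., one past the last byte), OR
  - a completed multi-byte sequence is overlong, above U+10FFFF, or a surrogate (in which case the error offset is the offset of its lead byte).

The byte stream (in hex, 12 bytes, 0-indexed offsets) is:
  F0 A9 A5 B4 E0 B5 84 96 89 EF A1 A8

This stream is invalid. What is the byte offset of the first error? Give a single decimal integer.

Answer: 7

Derivation:
Byte[0]=F0: 4-byte lead, need 3 cont bytes. acc=0x0
Byte[1]=A9: continuation. acc=(acc<<6)|0x29=0x29
Byte[2]=A5: continuation. acc=(acc<<6)|0x25=0xA65
Byte[3]=B4: continuation. acc=(acc<<6)|0x34=0x29974
Completed: cp=U+29974 (starts at byte 0)
Byte[4]=E0: 3-byte lead, need 2 cont bytes. acc=0x0
Byte[5]=B5: continuation. acc=(acc<<6)|0x35=0x35
Byte[6]=84: continuation. acc=(acc<<6)|0x04=0xD44
Completed: cp=U+0D44 (starts at byte 4)
Byte[7]=96: INVALID lead byte (not 0xxx/110x/1110/11110)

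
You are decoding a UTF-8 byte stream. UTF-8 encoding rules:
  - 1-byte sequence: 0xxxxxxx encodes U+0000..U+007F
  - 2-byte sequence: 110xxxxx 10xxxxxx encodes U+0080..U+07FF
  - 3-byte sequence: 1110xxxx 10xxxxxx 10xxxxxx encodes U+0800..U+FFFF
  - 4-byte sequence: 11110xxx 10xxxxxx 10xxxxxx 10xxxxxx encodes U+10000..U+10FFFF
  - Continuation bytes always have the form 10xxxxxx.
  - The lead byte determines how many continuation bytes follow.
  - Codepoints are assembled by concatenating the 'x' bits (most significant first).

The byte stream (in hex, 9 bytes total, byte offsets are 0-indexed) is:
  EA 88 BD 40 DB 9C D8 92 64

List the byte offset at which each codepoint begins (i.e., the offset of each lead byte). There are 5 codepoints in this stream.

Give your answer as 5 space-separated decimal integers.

Answer: 0 3 4 6 8

Derivation:
Byte[0]=EA: 3-byte lead, need 2 cont bytes. acc=0xA
Byte[1]=88: continuation. acc=(acc<<6)|0x08=0x288
Byte[2]=BD: continuation. acc=(acc<<6)|0x3D=0xA23D
Completed: cp=U+A23D (starts at byte 0)
Byte[3]=40: 1-byte ASCII. cp=U+0040
Byte[4]=DB: 2-byte lead, need 1 cont bytes. acc=0x1B
Byte[5]=9C: continuation. acc=(acc<<6)|0x1C=0x6DC
Completed: cp=U+06DC (starts at byte 4)
Byte[6]=D8: 2-byte lead, need 1 cont bytes. acc=0x18
Byte[7]=92: continuation. acc=(acc<<6)|0x12=0x612
Completed: cp=U+0612 (starts at byte 6)
Byte[8]=64: 1-byte ASCII. cp=U+0064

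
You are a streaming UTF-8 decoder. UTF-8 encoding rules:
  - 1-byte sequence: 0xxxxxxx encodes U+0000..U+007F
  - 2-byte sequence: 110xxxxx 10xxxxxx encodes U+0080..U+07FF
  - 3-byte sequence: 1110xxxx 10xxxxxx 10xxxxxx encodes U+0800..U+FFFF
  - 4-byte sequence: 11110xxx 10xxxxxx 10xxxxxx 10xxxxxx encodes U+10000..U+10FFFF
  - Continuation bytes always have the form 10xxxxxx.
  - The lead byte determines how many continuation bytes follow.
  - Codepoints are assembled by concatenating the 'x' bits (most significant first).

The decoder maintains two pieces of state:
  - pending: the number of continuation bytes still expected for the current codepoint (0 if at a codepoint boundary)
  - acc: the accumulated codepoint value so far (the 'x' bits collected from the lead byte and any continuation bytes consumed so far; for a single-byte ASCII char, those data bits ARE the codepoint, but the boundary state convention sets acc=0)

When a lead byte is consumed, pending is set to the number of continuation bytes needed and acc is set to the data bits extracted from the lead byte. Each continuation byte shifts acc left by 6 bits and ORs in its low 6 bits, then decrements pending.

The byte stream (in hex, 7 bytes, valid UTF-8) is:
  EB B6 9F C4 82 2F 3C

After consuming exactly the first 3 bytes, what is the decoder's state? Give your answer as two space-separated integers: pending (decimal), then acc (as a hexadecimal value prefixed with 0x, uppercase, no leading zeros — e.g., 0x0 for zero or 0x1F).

Answer: 0 0xBD9F

Derivation:
Byte[0]=EB: 3-byte lead. pending=2, acc=0xB
Byte[1]=B6: continuation. acc=(acc<<6)|0x36=0x2F6, pending=1
Byte[2]=9F: continuation. acc=(acc<<6)|0x1F=0xBD9F, pending=0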